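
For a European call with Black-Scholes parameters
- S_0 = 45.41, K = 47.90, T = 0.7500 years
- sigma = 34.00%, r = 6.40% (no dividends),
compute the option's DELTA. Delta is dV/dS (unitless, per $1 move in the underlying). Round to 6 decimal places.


Answer: Delta = 0.551298

Derivation:
d1 = 0.1289421511; d2 = -0.1655064861
phi(d1) = 0.3956396043; exp(-qT) = 1.0000000000; exp(-rT) = 0.9531337871
N(d1) = 0.5512982884
Delta = exp(-qT) * N(d1) = 1.0000000000 * 0.5512982884 = 0.551298


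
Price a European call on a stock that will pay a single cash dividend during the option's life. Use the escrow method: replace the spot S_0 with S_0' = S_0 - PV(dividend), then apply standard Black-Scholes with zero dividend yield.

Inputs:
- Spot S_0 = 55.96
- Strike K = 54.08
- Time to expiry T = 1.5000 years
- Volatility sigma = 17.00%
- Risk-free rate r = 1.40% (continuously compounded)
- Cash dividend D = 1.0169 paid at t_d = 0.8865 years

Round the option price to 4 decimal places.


Answer: Price = 5.5438

Derivation:
PV(D) = D * exp(-r * t_d) = 1.0169 * 0.98766570 = 1.00435725
S_0' = S_0 - PV(D) = 55.9600 - 1.00435725 = 54.95564275
d1 = (ln(S_0'/K) + (r + sigma^2/2)*T) / (sigma*sqrt(T)) = 0.28210885
d2 = d1 - sigma*sqrt(T) = 0.07390222
exp(-rT) = 0.97921896
N(d1) = 0.61106998; N(d2) = 0.52945591
C = S_0' * N(d1) - K * exp(-rT) * N(d2) = 54.95564275 * 0.61106998 - 54.0800 * 0.97921896 * 0.52945591 = 5.5438


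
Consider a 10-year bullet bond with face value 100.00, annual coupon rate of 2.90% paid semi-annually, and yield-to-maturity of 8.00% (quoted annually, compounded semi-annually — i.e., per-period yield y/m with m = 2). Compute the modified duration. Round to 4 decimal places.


Answer: Modified duration = 8.0509

Derivation:
Coupon per period c = face * coupon_rate / m = 1.450000
Periods per year m = 2; per-period yield y/m = 0.040000
Number of cashflows N = 20
Cashflows (t years, CF_t, discount factor 1/(1+y/m)^(m*t), PV):
  t = 0.5000: CF_t = 1.450000, DF = 0.961538, PV = 1.394231
  t = 1.0000: CF_t = 1.450000, DF = 0.924556, PV = 1.340607
  t = 1.5000: CF_t = 1.450000, DF = 0.888996, PV = 1.289045
  t = 2.0000: CF_t = 1.450000, DF = 0.854804, PV = 1.239466
  t = 2.5000: CF_t = 1.450000, DF = 0.821927, PV = 1.191794
  t = 3.0000: CF_t = 1.450000, DF = 0.790315, PV = 1.145956
  t = 3.5000: CF_t = 1.450000, DF = 0.759918, PV = 1.101881
  t = 4.0000: CF_t = 1.450000, DF = 0.730690, PV = 1.059501
  t = 4.5000: CF_t = 1.450000, DF = 0.702587, PV = 1.018751
  t = 5.0000: CF_t = 1.450000, DF = 0.675564, PV = 0.979568
  t = 5.5000: CF_t = 1.450000, DF = 0.649581, PV = 0.941892
  t = 6.0000: CF_t = 1.450000, DF = 0.624597, PV = 0.905666
  t = 6.5000: CF_t = 1.450000, DF = 0.600574, PV = 0.870832
  t = 7.0000: CF_t = 1.450000, DF = 0.577475, PV = 0.837339
  t = 7.5000: CF_t = 1.450000, DF = 0.555265, PV = 0.805134
  t = 8.0000: CF_t = 1.450000, DF = 0.533908, PV = 0.774167
  t = 8.5000: CF_t = 1.450000, DF = 0.513373, PV = 0.744391
  t = 9.0000: CF_t = 1.450000, DF = 0.493628, PV = 0.715761
  t = 9.5000: CF_t = 1.450000, DF = 0.474642, PV = 0.688232
  t = 10.0000: CF_t = 101.450000, DF = 0.456387, PV = 46.300456
Price P = sum_t PV_t = 65.344668
First compute Macaulay numerator sum_t t * PV_t:
  t * PV_t at t = 0.5000: 0.697115
  t * PV_t at t = 1.0000: 1.340607
  t * PV_t at t = 1.5000: 1.933567
  t * PV_t at t = 2.0000: 2.478932
  t * PV_t at t = 2.5000: 2.979486
  t * PV_t at t = 3.0000: 3.437868
  t * PV_t at t = 3.5000: 3.856583
  t * PV_t at t = 4.0000: 4.238003
  t * PV_t at t = 4.5000: 4.584378
  t * PV_t at t = 5.0000: 4.897840
  t * PV_t at t = 5.5000: 5.180408
  t * PV_t at t = 6.0000: 5.433994
  t * PV_t at t = 6.5000: 5.660411
  t * PV_t at t = 7.0000: 5.861372
  t * PV_t at t = 7.5000: 6.038501
  t * PV_t at t = 8.0000: 6.193335
  t * PV_t at t = 8.5000: 6.327325
  t * PV_t at t = 9.0000: 6.441847
  t * PV_t at t = 9.5000: 6.538199
  t * PV_t at t = 10.0000: 463.004557
Macaulay duration D = 547.124330 / 65.344668 = 8.372899
Modified duration = D / (1 + y/m) = 8.372899 / (1 + 0.040000) = 8.050865


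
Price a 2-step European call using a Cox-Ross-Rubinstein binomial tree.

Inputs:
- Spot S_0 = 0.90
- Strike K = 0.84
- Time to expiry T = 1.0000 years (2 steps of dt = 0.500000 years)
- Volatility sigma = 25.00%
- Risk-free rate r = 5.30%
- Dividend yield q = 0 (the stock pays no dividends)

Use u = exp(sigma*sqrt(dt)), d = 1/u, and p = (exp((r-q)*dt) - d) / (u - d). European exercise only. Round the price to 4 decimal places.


Answer: Price = V(0,0) = 0.1467

Derivation:
dt = T/N = 0.500000
u = exp(sigma*sqrt(dt)) = 1.193365; d = 1/u = 0.837967
p = (exp((r-q)*dt) - d) / (u - d) = 0.531482
Discount per step: exp(-r*dt) = 0.973848
Stock lattice S(k, i) with i counting down-moves:
  k=0: S(0,0) = 0.9000
  k=1: S(1,0) = 1.0740; S(1,1) = 0.7542
  k=2: S(2,0) = 1.2817; S(2,1) = 0.9000; S(2,2) = 0.6320
Terminal payoffs V(N, i) = max(S_T - K, 0):
  V(2,0) = 0.441707; V(2,1) = 0.060000; V(2,2) = 0.000000
Backward induction: V(k, i) = exp(-r*dt) * [p * V(k+1, i) + (1-p) * V(k+1, i+1)].
  V(1,0) = exp(-r*dt) * [p*0.441707 + (1-p)*0.060000] = 0.255996
  V(1,1) = exp(-r*dt) * [p*0.060000 + (1-p)*0.000000] = 0.031055
  V(0,0) = exp(-r*dt) * [p*0.255996 + (1-p)*0.031055] = 0.146668


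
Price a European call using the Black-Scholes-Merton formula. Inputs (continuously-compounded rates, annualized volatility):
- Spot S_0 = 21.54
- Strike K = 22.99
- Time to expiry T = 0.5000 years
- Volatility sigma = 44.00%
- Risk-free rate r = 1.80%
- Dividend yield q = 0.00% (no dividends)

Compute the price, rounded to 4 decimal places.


d1 = (ln(S/K) + (r - q + 0.5*sigma^2) * T) / (sigma * sqrt(T)) = -0.02490195
d2 = d1 - sigma * sqrt(T) = -0.33602893
exp(-rT) = 0.99104038; exp(-qT) = 1.00000000
C = S_0 * exp(-qT) * N(d1) - K * exp(-rT) * N(d2)
N(d1) = 0.49006659; N(d2) = 0.36842453
C = 21.5400 * 1.00000000 * 0.49006659 - 22.9900 * 0.99104038 * 0.36842453 = 2.1618

Answer: Price = 2.1618


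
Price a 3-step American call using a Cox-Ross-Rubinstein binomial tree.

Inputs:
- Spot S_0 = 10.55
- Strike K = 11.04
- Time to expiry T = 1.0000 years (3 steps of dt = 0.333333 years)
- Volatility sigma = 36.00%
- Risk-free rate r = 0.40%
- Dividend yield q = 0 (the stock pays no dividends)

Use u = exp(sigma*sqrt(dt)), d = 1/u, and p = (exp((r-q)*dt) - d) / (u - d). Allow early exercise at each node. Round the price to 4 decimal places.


dt = T/N = 0.333333
u = exp(sigma*sqrt(dt)) = 1.231024; d = 1/u = 0.812332
p = (exp((r-q)*dt) - d) / (u - d) = 0.451411
Discount per step: exp(-r*dt) = 0.998668
Stock lattice S(k, i) with i counting down-moves:
  k=0: S(0,0) = 10.5500
  k=1: S(1,0) = 12.9873; S(1,1) = 8.5701
  k=2: S(2,0) = 15.9877; S(2,1) = 10.5500; S(2,2) = 6.9618
  k=3: S(3,0) = 19.6812; S(3,1) = 12.9873; S(3,2) = 8.5701; S(3,3) = 5.6553
Terminal payoffs V(N, i) = max(S_T - K, 0):
  V(3,0) = 8.641206; V(3,1) = 1.947300; V(3,2) = 0.000000; V(3,3) = 0.000000
Backward induction: V(k, i) = exp(-r*dt) * [p * V(k+1, i) + (1-p) * V(k+1, i+1)]; then take max(V_cont, immediate exercise) for American.
  V(2,0) = exp(-r*dt) * [p*8.641206 + (1-p)*1.947300] = 4.962384; exercise = 4.947674; V(2,0) = max -> 4.962384
  V(2,1) = exp(-r*dt) * [p*1.947300 + (1-p)*0.000000] = 0.877862; exercise = 0.000000; V(2,1) = max -> 0.877862
  V(2,2) = exp(-r*dt) * [p*0.000000 + (1-p)*0.000000] = 0.000000; exercise = 0.000000; V(2,2) = max -> 0.000000
  V(1,0) = exp(-r*dt) * [p*4.962384 + (1-p)*0.877862] = 2.718035; exercise = 1.947300; V(1,0) = max -> 2.718035
  V(1,1) = exp(-r*dt) * [p*0.877862 + (1-p)*0.000000] = 0.395749; exercise = 0.000000; V(1,1) = max -> 0.395749
  V(0,0) = exp(-r*dt) * [p*2.718035 + (1-p)*0.395749] = 1.442131; exercise = 0.000000; V(0,0) = max -> 1.442131

Answer: Price = V(0,0) = 1.4421


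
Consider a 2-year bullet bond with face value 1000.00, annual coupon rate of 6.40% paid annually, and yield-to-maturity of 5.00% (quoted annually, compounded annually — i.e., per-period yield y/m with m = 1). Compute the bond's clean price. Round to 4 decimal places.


Coupon per period c = face * coupon_rate / m = 64.000000
Periods per year m = 1; per-period yield y/m = 0.050000
Number of cashflows N = 2
Cashflows (t years, CF_t, discount factor 1/(1+y/m)^(m*t), PV):
  t = 1.0000: CF_t = 64.000000, DF = 0.952381, PV = 60.952381
  t = 2.0000: CF_t = 1064.000000, DF = 0.907029, PV = 965.079365
Price P = sum_t PV_t = 1026.031746

Answer: Price = 1026.0317


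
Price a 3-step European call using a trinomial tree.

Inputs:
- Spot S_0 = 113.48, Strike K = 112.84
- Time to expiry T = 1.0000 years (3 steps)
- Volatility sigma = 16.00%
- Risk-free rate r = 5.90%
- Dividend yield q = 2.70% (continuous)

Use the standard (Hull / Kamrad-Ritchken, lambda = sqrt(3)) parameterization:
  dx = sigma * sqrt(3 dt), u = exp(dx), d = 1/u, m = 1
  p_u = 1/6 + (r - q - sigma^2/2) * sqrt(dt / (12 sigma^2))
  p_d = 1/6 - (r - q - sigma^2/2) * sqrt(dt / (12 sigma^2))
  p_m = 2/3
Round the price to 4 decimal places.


dt = T/N = 0.333333; dx = sigma*sqrt(3*dt) = 0.160000
u = exp(dx) = 1.173511; d = 1/u = 0.852144
p_u = 0.186667, p_m = 0.666667, p_d = 0.146667
Discount per step: exp(-r*dt) = 0.980525
Stock lattice S(k, j) with j the centered position index:
  k=0: S(0,+0) = 113.4800
  k=1: S(1,-1) = 96.7013; S(1,+0) = 113.4800; S(1,+1) = 133.1700
  k=2: S(2,-2) = 82.4034; S(2,-1) = 96.7013; S(2,+0) = 113.4800; S(2,+1) = 133.1700; S(2,+2) = 156.2765
  k=3: S(3,-3) = 70.2195; S(3,-2) = 82.4034; S(3,-1) = 96.7013; S(3,+0) = 113.4800; S(3,+1) = 133.1700; S(3,+2) = 156.2765; S(3,+3) = 183.3921
Terminal payoffs V(N, j) = max(S_T - K, 0):
  V(3,-3) = 0.000000; V(3,-2) = 0.000000; V(3,-1) = 0.000000; V(3,+0) = 0.640000; V(3,+1) = 20.330014; V(3,+2) = 43.436459; V(3,+3) = 70.552123
Backward induction: V(k, j) = exp(-r*dt) * [p_u * V(k+1, j+1) + p_m * V(k+1, j) + p_d * V(k+1, j-1)]
  V(2,-2) = exp(-r*dt) * [p_u*0.000000 + p_m*0.000000 + p_d*0.000000] = 0.000000
  V(2,-1) = exp(-r*dt) * [p_u*0.640000 + p_m*0.000000 + p_d*0.000000] = 0.117140
  V(2,+0) = exp(-r*dt) * [p_u*20.330014 + p_m*0.640000 + p_d*0.000000] = 4.139389
  V(2,+1) = exp(-r*dt) * [p_u*43.436459 + p_m*20.330014 + p_d*0.640000] = 21.331673
  V(2,+2) = exp(-r*dt) * [p_u*70.552123 + p_m*43.436459 + p_d*20.330014] = 44.230625
  V(1,-1) = exp(-r*dt) * [p_u*4.139389 + p_m*0.117140 + p_d*0.000000] = 0.834211
  V(1,+0) = exp(-r*dt) * [p_u*21.331673 + p_m*4.139389 + p_d*0.117140] = 6.627063
  V(1,+1) = exp(-r*dt) * [p_u*44.230625 + p_m*21.331673 + p_d*4.139389] = 22.635047
  V(0,+0) = exp(-r*dt) * [p_u*22.635047 + p_m*6.627063 + p_d*0.834211] = 8.594896

Answer: Price = V(0,0) = 8.5949


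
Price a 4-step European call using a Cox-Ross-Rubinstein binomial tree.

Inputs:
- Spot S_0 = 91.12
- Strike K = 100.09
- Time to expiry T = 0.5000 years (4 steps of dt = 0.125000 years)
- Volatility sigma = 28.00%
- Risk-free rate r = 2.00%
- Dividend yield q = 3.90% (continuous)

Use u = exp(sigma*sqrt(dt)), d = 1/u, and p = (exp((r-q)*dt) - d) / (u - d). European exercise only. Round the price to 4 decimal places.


dt = T/N = 0.125000
u = exp(sigma*sqrt(dt)) = 1.104061; d = 1/u = 0.905747
p = (exp((r-q)*dt) - d) / (u - d) = 0.463310
Discount per step: exp(-r*dt) = 0.997503
Stock lattice S(k, i) with i counting down-moves:
  k=0: S(0,0) = 91.1200
  k=1: S(1,0) = 100.6020; S(1,1) = 82.5317
  k=2: S(2,0) = 111.0707; S(2,1) = 91.1200; S(2,2) = 74.7529
  k=3: S(3,0) = 122.6288; S(3,1) = 100.6020; S(3,2) = 82.5317; S(3,3) = 67.7072
  k=4: S(4,0) = 135.3897; S(4,1) = 111.0707; S(4,2) = 91.1200; S(4,3) = 74.7529; S(4,4) = 61.3256
Terminal payoffs V(N, i) = max(S_T - K, 0):
  V(4,0) = 35.299677; V(4,1) = 10.980731; V(4,2) = 0.000000; V(4,3) = 0.000000; V(4,4) = 0.000000
Backward induction: V(k, i) = exp(-r*dt) * [p * V(k+1, i) + (1-p) * V(k+1, i+1)].
  V(3,0) = exp(-r*dt) * [p*35.299677 + (1-p)*10.980731] = 22.192384
  V(3,1) = exp(-r*dt) * [p*10.980731 + (1-p)*0.000000] = 5.074776
  V(3,2) = exp(-r*dt) * [p*0.000000 + (1-p)*0.000000] = 0.000000
  V(3,3) = exp(-r*dt) * [p*0.000000 + (1-p)*0.000000] = 0.000000
  V(2,0) = exp(-r*dt) * [p*22.192384 + (1-p)*5.074776] = 12.973056
  V(2,1) = exp(-r*dt) * [p*5.074776 + (1-p)*0.000000] = 2.345322
  V(2,2) = exp(-r*dt) * [p*0.000000 + (1-p)*0.000000] = 0.000000
  V(1,0) = exp(-r*dt) * [p*12.973056 + (1-p)*2.345322] = 7.251104
  V(1,1) = exp(-r*dt) * [p*2.345322 + (1-p)*0.000000] = 1.083897
  V(0,0) = exp(-r*dt) * [p*7.251104 + (1-p)*1.083897] = 3.931383

Answer: Price = V(0,0) = 3.9314


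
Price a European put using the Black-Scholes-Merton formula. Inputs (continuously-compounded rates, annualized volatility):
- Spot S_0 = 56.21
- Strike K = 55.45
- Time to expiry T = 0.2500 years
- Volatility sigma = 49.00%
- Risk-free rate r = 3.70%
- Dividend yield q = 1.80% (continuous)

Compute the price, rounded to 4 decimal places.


d1 = (ln(S/K) + (r - q + 0.5*sigma^2) * T) / (sigma * sqrt(T)) = 0.19745087
d2 = d1 - sigma * sqrt(T) = -0.04754913
exp(-rT) = 0.99079265; exp(-qT) = 0.99551011
P = K * exp(-rT) * N(-d2) - S_0 * exp(-qT) * N(-d1)
N(-d1) = 0.42173736; N(-d2) = 0.51896221
P = 55.4500 * 0.99079265 * 0.51896221 - 56.2100 * 0.99551011 * 0.42173736 = 4.9121

Answer: Price = 4.9121


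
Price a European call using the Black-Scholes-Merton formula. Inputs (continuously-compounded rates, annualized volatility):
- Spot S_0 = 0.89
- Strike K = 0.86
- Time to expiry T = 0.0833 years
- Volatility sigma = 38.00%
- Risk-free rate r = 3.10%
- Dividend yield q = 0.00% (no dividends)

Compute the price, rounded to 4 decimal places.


d1 = (ln(S/K) + (r - q + 0.5*sigma^2) * T) / (sigma * sqrt(T)) = 0.39102609
d2 = d1 - sigma * sqrt(T) = 0.28135148
exp(-rT) = 0.99742103; exp(-qT) = 1.00000000
C = S_0 * exp(-qT) * N(d1) - K * exp(-rT) * N(d2)
N(d1) = 0.65211102; N(d2) = 0.61077958
C = 0.8900 * 1.00000000 * 0.65211102 - 0.8600 * 0.99742103 * 0.61077958 = 0.0565

Answer: Price = 0.0565


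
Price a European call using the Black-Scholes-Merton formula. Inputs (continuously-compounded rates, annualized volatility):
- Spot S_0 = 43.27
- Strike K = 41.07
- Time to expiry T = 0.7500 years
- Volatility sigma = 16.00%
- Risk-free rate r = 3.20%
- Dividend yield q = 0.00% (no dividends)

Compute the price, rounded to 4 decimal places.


Answer: Price = 4.2280

Derivation:
d1 = (ln(S/K) + (r - q + 0.5*sigma^2) * T) / (sigma * sqrt(T)) = 0.61907556
d2 = d1 - sigma * sqrt(T) = 0.48051150
exp(-rT) = 0.97628571; exp(-qT) = 1.00000000
C = S_0 * exp(-qT) * N(d1) - K * exp(-rT) * N(d2)
N(d1) = 0.73206671; N(d2) = 0.68456814
C = 43.2700 * 1.00000000 * 0.73206671 - 41.0700 * 0.97628571 * 0.68456814 = 4.2280


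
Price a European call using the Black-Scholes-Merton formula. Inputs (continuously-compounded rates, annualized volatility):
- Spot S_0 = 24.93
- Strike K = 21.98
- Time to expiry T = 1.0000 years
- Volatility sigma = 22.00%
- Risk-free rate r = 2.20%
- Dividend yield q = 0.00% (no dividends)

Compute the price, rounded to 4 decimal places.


d1 = (ln(S/K) + (r - q + 0.5*sigma^2) * T) / (sigma * sqrt(T)) = 0.78244977
d2 = d1 - sigma * sqrt(T) = 0.56244977
exp(-rT) = 0.97824024; exp(-qT) = 1.00000000
C = S_0 * exp(-qT) * N(d1) - K * exp(-rT) * N(d2)
N(d1) = 0.78302485; N(d2) = 0.71309519
C = 24.9300 * 1.00000000 * 0.78302485 - 21.9800 * 0.97824024 * 0.71309519 = 4.1880

Answer: Price = 4.1880


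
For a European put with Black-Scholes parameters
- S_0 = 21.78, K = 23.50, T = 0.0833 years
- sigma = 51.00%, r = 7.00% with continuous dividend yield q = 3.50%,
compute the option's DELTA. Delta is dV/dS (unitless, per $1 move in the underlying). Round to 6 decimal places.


d1 = -0.4229742402; d2 = -0.5701691110
phi(d1) = 0.3648050648; exp(-qT) = 0.9970887459; exp(-rT) = 0.9941859673
N(-d1) = 0.6638429722
Delta = -exp(-qT) * N(-d1) = -0.9970887459 * 0.6638429722 = -0.661910

Answer: Delta = -0.661910


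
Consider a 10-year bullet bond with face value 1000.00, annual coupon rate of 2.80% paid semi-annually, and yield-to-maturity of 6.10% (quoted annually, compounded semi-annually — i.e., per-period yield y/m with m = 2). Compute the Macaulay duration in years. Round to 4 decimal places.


Answer: Macaulay duration = 8.5605 years

Derivation:
Coupon per period c = face * coupon_rate / m = 14.000000
Periods per year m = 2; per-period yield y/m = 0.030500
Number of cashflows N = 20
Cashflows (t years, CF_t, discount factor 1/(1+y/m)^(m*t), PV):
  t = 0.5000: CF_t = 14.000000, DF = 0.970403, PV = 13.585638
  t = 1.0000: CF_t = 14.000000, DF = 0.941681, PV = 13.183540
  t = 1.5000: CF_t = 14.000000, DF = 0.913810, PV = 12.793343
  t = 2.0000: CF_t = 14.000000, DF = 0.886764, PV = 12.414695
  t = 2.5000: CF_t = 14.000000, DF = 0.860518, PV = 12.047254
  t = 3.0000: CF_t = 14.000000, DF = 0.835049, PV = 11.690688
  t = 3.5000: CF_t = 14.000000, DF = 0.810334, PV = 11.344675
  t = 4.0000: CF_t = 14.000000, DF = 0.786350, PV = 11.008904
  t = 4.5000: CF_t = 14.000000, DF = 0.763076, PV = 10.683070
  t = 5.0000: CF_t = 14.000000, DF = 0.740491, PV = 10.366880
  t = 5.5000: CF_t = 14.000000, DF = 0.718575, PV = 10.060049
  t = 6.0000: CF_t = 14.000000, DF = 0.697307, PV = 9.762298
  t = 6.5000: CF_t = 14.000000, DF = 0.676669, PV = 9.473361
  t = 7.0000: CF_t = 14.000000, DF = 0.656641, PV = 9.192975
  t = 7.5000: CF_t = 14.000000, DF = 0.637206, PV = 8.920888
  t = 8.0000: CF_t = 14.000000, DF = 0.618347, PV = 8.656854
  t = 8.5000: CF_t = 14.000000, DF = 0.600045, PV = 8.400635
  t = 9.0000: CF_t = 14.000000, DF = 0.582286, PV = 8.151999
  t = 9.5000: CF_t = 14.000000, DF = 0.565052, PV = 7.910722
  t = 10.0000: CF_t = 1014.000000, DF = 0.548328, PV = 556.004149
Price P = sum_t PV_t = 755.652616
Macaulay numerator sum_t t * PV_t:
  t * PV_t at t = 0.5000: 6.792819
  t * PV_t at t = 1.0000: 13.183540
  t * PV_t at t = 1.5000: 19.190015
  t * PV_t at t = 2.0000: 24.829390
  t * PV_t at t = 2.5000: 30.118134
  t * PV_t at t = 3.0000: 35.072063
  t * PV_t at t = 3.5000: 39.706363
  t * PV_t at t = 4.0000: 44.035614
  t * PV_t at t = 4.5000: 48.073815
  t * PV_t at t = 5.0000: 51.834400
  t * PV_t at t = 5.5000: 55.330267
  t * PV_t at t = 6.0000: 58.573791
  t * PV_t at t = 6.5000: 61.576846
  t * PV_t at t = 7.0000: 64.350827
  t * PV_t at t = 7.5000: 66.906661
  t * PV_t at t = 8.0000: 69.254833
  t * PV_t at t = 8.5000: 71.405395
  t * PV_t at t = 9.0000: 73.367989
  t * PV_t at t = 9.5000: 75.151857
  t * PV_t at t = 10.0000: 5560.041494
Macaulay duration D = (sum_t t * PV_t) / P = 6468.796113 / 755.652616 = 8.560542


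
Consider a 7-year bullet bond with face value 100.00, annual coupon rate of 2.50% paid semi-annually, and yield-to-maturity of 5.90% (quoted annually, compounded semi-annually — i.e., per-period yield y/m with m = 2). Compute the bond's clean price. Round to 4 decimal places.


Answer: Price = 80.7311

Derivation:
Coupon per period c = face * coupon_rate / m = 1.250000
Periods per year m = 2; per-period yield y/m = 0.029500
Number of cashflows N = 14
Cashflows (t years, CF_t, discount factor 1/(1+y/m)^(m*t), PV):
  t = 0.5000: CF_t = 1.250000, DF = 0.971345, PV = 1.214182
  t = 1.0000: CF_t = 1.250000, DF = 0.943512, PV = 1.179390
  t = 1.5000: CF_t = 1.250000, DF = 0.916476, PV = 1.145595
  t = 2.0000: CF_t = 1.250000, DF = 0.890214, PV = 1.112768
  t = 2.5000: CF_t = 1.250000, DF = 0.864706, PV = 1.080882
  t = 3.0000: CF_t = 1.250000, DF = 0.839928, PV = 1.049910
  t = 3.5000: CF_t = 1.250000, DF = 0.815860, PV = 1.019825
  t = 4.0000: CF_t = 1.250000, DF = 0.792482, PV = 0.990602
  t = 4.5000: CF_t = 1.250000, DF = 0.769773, PV = 0.962217
  t = 5.0000: CF_t = 1.250000, DF = 0.747716, PV = 0.934645
  t = 5.5000: CF_t = 1.250000, DF = 0.726290, PV = 0.907863
  t = 6.0000: CF_t = 1.250000, DF = 0.705479, PV = 0.881848
  t = 6.5000: CF_t = 1.250000, DF = 0.685263, PV = 0.856579
  t = 7.0000: CF_t = 101.250000, DF = 0.665627, PV = 67.394758
Price P = sum_t PV_t = 80.731061


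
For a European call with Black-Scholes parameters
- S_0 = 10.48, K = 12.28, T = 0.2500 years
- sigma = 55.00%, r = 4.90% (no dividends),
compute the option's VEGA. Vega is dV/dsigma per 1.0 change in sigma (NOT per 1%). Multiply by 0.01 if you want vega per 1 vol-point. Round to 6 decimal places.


Answer: Vega = 1.934086

Derivation:
d1 = -0.3943299775; d2 = -0.6693299775
phi(d1) = 0.3691003950; exp(-qT) = 1.0000000000; exp(-rT) = 0.9878247258
Vega = S * exp(-qT) * phi(d1) * sqrt(T) = 10.4800 * 1.0000000000 * 0.3691003950 * 0.5000000000 = 1.934086


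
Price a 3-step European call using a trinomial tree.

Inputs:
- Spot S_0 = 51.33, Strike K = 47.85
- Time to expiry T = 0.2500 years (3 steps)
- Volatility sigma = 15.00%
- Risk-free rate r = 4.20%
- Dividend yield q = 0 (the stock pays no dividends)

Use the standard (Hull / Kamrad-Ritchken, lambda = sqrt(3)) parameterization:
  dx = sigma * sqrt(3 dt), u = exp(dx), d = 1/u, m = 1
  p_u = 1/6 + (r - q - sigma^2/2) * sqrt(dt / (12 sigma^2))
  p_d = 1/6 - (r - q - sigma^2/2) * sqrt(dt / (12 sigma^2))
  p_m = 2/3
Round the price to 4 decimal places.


Answer: Price = V(0,0) = 4.2125

Derivation:
dt = T/N = 0.083333; dx = sigma*sqrt(3*dt) = 0.075000
u = exp(dx) = 1.077884; d = 1/u = 0.927743
p_u = 0.183750, p_m = 0.666667, p_d = 0.149583
Discount per step: exp(-r*dt) = 0.996506
Stock lattice S(k, j) with j the centered position index:
  k=0: S(0,+0) = 51.3300
  k=1: S(1,-1) = 47.6211; S(1,+0) = 51.3300; S(1,+1) = 55.3278
  k=2: S(2,-2) = 44.1801; S(2,-1) = 47.6211; S(2,+0) = 51.3300; S(2,+1) = 55.3278; S(2,+2) = 59.6370
  k=3: S(3,-3) = 40.9878; S(3,-2) = 44.1801; S(3,-1) = 47.6211; S(3,+0) = 51.3300; S(3,+1) = 55.3278; S(3,+2) = 59.6370; S(3,+3) = 64.2817
Terminal payoffs V(N, j) = max(S_T - K, 0):
  V(3,-3) = 0.000000; V(3,-2) = 0.000000; V(3,-1) = 0.000000; V(3,+0) = 3.480000; V(3,+1) = 7.477793; V(3,+2) = 11.786952; V(3,+3) = 16.431725
Backward induction: V(k, j) = exp(-r*dt) * [p_u * V(k+1, j+1) + p_m * V(k+1, j) + p_d * V(k+1, j-1)]
  V(2,-2) = exp(-r*dt) * [p_u*0.000000 + p_m*0.000000 + p_d*0.000000] = 0.000000
  V(2,-1) = exp(-r*dt) * [p_u*3.480000 + p_m*0.000000 + p_d*0.000000] = 0.637216
  V(2,+0) = exp(-r*dt) * [p_u*7.477793 + p_m*3.480000 + p_d*0.000000] = 3.681138
  V(2,+1) = exp(-r*dt) * [p_u*11.786952 + p_m*7.477793 + p_d*3.480000] = 7.644794
  V(2,+2) = exp(-r*dt) * [p_u*16.431725 + p_m*11.786952 + p_d*7.477793] = 11.953938
  V(1,-1) = exp(-r*dt) * [p_u*3.681138 + p_m*0.637216 + p_d*0.000000] = 1.097372
  V(1,+0) = exp(-r*dt) * [p_u*7.644794 + p_m*3.681138 + p_d*0.637216] = 3.940325
  V(1,+1) = exp(-r*dt) * [p_u*11.953938 + p_m*7.644794 + p_d*3.681138] = 7.816298
  V(0,+0) = exp(-r*dt) * [p_u*7.816298 + p_m*3.940325 + p_d*1.097372] = 4.212507


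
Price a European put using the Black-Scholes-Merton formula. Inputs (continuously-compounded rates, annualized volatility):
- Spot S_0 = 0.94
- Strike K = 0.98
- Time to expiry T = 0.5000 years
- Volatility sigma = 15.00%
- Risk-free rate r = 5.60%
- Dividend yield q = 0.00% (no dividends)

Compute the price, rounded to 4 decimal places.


Answer: Price = 0.0468

Derivation:
d1 = (ln(S/K) + (r - q + 0.5*sigma^2) * T) / (sigma * sqrt(T)) = -0.07587441
d2 = d1 - sigma * sqrt(T) = -0.18194043
exp(-rT) = 0.97238837; exp(-qT) = 1.00000000
P = K * exp(-rT) * N(-d2) - S_0 * exp(-qT) * N(-d1)
N(-d1) = 0.53024049; N(-d2) = 0.57218526
P = 0.9800 * 0.97238837 * 0.57218526 - 0.9400 * 1.00000000 * 0.53024049 = 0.0468


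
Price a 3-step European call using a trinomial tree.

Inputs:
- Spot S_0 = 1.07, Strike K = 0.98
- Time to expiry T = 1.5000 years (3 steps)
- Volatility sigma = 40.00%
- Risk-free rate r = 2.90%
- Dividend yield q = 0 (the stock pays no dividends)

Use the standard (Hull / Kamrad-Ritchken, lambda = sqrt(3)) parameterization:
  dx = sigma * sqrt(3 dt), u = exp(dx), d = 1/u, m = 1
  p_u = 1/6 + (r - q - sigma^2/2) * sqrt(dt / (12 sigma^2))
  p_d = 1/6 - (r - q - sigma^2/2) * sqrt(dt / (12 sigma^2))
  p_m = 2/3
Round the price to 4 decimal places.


Answer: Price = V(0,0) = 0.2615

Derivation:
dt = T/N = 0.500000; dx = sigma*sqrt(3*dt) = 0.489898
u = exp(dx) = 1.632150; d = 1/u = 0.612689
p_u = 0.140641, p_m = 0.666667, p_d = 0.192692
Discount per step: exp(-r*dt) = 0.985605
Stock lattice S(k, j) with j the centered position index:
  k=0: S(0,+0) = 1.0700
  k=1: S(1,-1) = 0.6556; S(1,+0) = 1.0700; S(1,+1) = 1.7464
  k=2: S(2,-2) = 0.4017; S(2,-1) = 0.6556; S(2,+0) = 1.0700; S(2,+1) = 1.7464; S(2,+2) = 2.8504
  k=3: S(3,-3) = 0.2461; S(3,-2) = 0.4017; S(3,-1) = 0.6556; S(3,+0) = 1.0700; S(3,+1) = 1.7464; S(3,+2) = 2.8504; S(3,+3) = 4.6523
Terminal payoffs V(N, j) = max(S_T - K, 0):
  V(3,-3) = 0.000000; V(3,-2) = 0.000000; V(3,-1) = 0.000000; V(3,+0) = 0.090000; V(3,+1) = 0.766400; V(3,+2) = 1.870386; V(3,+3) = 3.672257
Backward induction: V(k, j) = exp(-r*dt) * [p_u * V(k+1, j+1) + p_m * V(k+1, j) + p_d * V(k+1, j-1)]
  V(2,-2) = exp(-r*dt) * [p_u*0.000000 + p_m*0.000000 + p_d*0.000000] = 0.000000
  V(2,-1) = exp(-r*dt) * [p_u*0.090000 + p_m*0.000000 + p_d*0.000000] = 0.012475
  V(2,+0) = exp(-r*dt) * [p_u*0.766400 + p_m*0.090000 + p_d*0.000000] = 0.165372
  V(2,+1) = exp(-r*dt) * [p_u*1.870386 + p_m*0.766400 + p_d*0.090000] = 0.779937
  V(2,+2) = exp(-r*dt) * [p_u*3.672257 + p_m*1.870386 + p_d*0.766400] = 1.883562
  V(1,-1) = exp(-r*dt) * [p_u*0.165372 + p_m*0.012475 + p_d*0.000000] = 0.031120
  V(1,+0) = exp(-r*dt) * [p_u*0.779937 + p_m*0.165372 + p_d*0.012475] = 0.219142
  V(1,+1) = exp(-r*dt) * [p_u*1.883562 + p_m*0.779937 + p_d*0.165372] = 0.804973
  V(0,+0) = exp(-r*dt) * [p_u*0.804973 + p_m*0.219142 + p_d*0.031120] = 0.261484


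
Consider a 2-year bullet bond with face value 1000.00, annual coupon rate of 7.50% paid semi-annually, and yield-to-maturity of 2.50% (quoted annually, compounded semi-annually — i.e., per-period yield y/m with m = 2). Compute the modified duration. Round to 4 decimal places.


Answer: Modified duration = 1.8761

Derivation:
Coupon per period c = face * coupon_rate / m = 37.500000
Periods per year m = 2; per-period yield y/m = 0.012500
Number of cashflows N = 4
Cashflows (t years, CF_t, discount factor 1/(1+y/m)^(m*t), PV):
  t = 0.5000: CF_t = 37.500000, DF = 0.987654, PV = 37.037037
  t = 1.0000: CF_t = 37.500000, DF = 0.975461, PV = 36.579790
  t = 1.5000: CF_t = 37.500000, DF = 0.963418, PV = 36.128187
  t = 2.0000: CF_t = 1037.500000, DF = 0.951524, PV = 987.206436
Price P = sum_t PV_t = 1096.951450
First compute Macaulay numerator sum_t t * PV_t:
  t * PV_t at t = 0.5000: 18.518519
  t * PV_t at t = 1.0000: 36.579790
  t * PV_t at t = 1.5000: 54.192281
  t * PV_t at t = 2.0000: 1974.412871
Macaulay duration D = 2083.703460 / 1096.951450 = 1.899540
Modified duration = D / (1 + y/m) = 1.899540 / (1 + 0.012500) = 1.876089


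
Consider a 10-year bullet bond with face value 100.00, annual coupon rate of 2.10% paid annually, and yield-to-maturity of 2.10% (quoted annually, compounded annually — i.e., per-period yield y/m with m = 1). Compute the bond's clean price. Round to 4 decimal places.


Coupon per period c = face * coupon_rate / m = 2.100000
Periods per year m = 1; per-period yield y/m = 0.021000
Number of cashflows N = 10
Cashflows (t years, CF_t, discount factor 1/(1+y/m)^(m*t), PV):
  t = 1.0000: CF_t = 2.100000, DF = 0.979432, PV = 2.056807
  t = 2.0000: CF_t = 2.100000, DF = 0.959287, PV = 2.014502
  t = 3.0000: CF_t = 2.100000, DF = 0.939556, PV = 1.973068
  t = 4.0000: CF_t = 2.100000, DF = 0.920231, PV = 1.932486
  t = 5.0000: CF_t = 2.100000, DF = 0.901304, PV = 1.892738
  t = 6.0000: CF_t = 2.100000, DF = 0.882766, PV = 1.853808
  t = 7.0000: CF_t = 2.100000, DF = 0.864609, PV = 1.815679
  t = 8.0000: CF_t = 2.100000, DF = 0.846826, PV = 1.778334
  t = 9.0000: CF_t = 2.100000, DF = 0.829408, PV = 1.741757
  t = 10.0000: CF_t = 102.100000, DF = 0.812349, PV = 82.940819
Price P = sum_t PV_t = 100.000000

Answer: Price = 100.0000


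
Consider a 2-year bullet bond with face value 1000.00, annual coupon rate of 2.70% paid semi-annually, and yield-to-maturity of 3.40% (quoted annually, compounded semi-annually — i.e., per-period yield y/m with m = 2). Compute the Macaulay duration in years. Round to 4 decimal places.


Coupon per period c = face * coupon_rate / m = 13.500000
Periods per year m = 2; per-period yield y/m = 0.017000
Number of cashflows N = 4
Cashflows (t years, CF_t, discount factor 1/(1+y/m)^(m*t), PV):
  t = 0.5000: CF_t = 13.500000, DF = 0.983284, PV = 13.274336
  t = 1.0000: CF_t = 13.500000, DF = 0.966848, PV = 13.052445
  t = 1.5000: CF_t = 13.500000, DF = 0.950686, PV = 12.834262
  t = 2.0000: CF_t = 1013.500000, DF = 0.934795, PV = 947.414313
Price P = sum_t PV_t = 986.575356
Macaulay numerator sum_t t * PV_t:
  t * PV_t at t = 0.5000: 6.637168
  t * PV_t at t = 1.0000: 13.052445
  t * PV_t at t = 1.5000: 19.251393
  t * PV_t at t = 2.0000: 1894.828625
Macaulay duration D = (sum_t t * PV_t) / P = 1933.769631 / 986.575356 = 1.960083

Answer: Macaulay duration = 1.9601 years


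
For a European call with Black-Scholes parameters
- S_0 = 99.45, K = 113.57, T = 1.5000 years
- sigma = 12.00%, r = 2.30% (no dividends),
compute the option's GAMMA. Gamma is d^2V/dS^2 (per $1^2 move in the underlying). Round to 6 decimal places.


d1 = -0.5951197378; d2 = -0.7420891223
phi(d1) = 0.3341977871; exp(-qT) = 1.0000000000; exp(-rT) = 0.9660883397
Gamma = exp(-qT) * phi(d1) / (S * sigma * sqrt(T)) = 1.0000000000 * 0.3341977871 / (99.4500 * 0.1200 * 1.2247448714) = 0.022865

Answer: Gamma = 0.022865


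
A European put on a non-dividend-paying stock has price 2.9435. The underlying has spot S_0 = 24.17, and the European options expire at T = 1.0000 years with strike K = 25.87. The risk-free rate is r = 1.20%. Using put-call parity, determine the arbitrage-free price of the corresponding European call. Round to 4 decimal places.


Answer: Call price = 1.5521

Derivation:
Put-call parity: C - P = S_0 * exp(-qT) - K * exp(-rT).
S_0 * exp(-qT) = 24.1700 * 1.00000000 = 24.17000000
K * exp(-rT) = 25.8700 * 0.98807171 = 25.56141521
C = P + S*exp(-qT) - K*exp(-rT)
C = 2.9435 + 24.17000000 - 25.56141521 = 1.5521


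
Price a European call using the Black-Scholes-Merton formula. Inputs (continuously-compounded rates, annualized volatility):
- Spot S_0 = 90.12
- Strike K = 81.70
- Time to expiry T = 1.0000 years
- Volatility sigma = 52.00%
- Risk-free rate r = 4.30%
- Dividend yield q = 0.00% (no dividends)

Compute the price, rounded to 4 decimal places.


d1 = (ln(S/K) + (r - q + 0.5*sigma^2) * T) / (sigma * sqrt(T)) = 0.53132330
d2 = d1 - sigma * sqrt(T) = 0.01132330
exp(-rT) = 0.95791139; exp(-qT) = 1.00000000
C = S_0 * exp(-qT) * N(d1) - K * exp(-rT) * N(d2)
N(d1) = 0.70240262; N(d2) = 0.50451724
C = 90.1200 * 1.00000000 * 0.70240262 - 81.7000 * 0.95791139 * 0.50451724 = 23.8163

Answer: Price = 23.8163


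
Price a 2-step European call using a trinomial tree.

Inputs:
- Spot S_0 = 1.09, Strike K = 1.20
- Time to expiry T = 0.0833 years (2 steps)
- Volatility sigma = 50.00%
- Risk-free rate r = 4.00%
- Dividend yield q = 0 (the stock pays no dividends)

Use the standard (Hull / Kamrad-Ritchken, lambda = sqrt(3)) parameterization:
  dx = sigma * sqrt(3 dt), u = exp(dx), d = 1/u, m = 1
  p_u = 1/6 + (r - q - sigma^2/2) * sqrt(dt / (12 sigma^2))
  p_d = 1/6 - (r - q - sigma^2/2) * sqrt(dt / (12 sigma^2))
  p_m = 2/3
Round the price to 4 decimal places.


Answer: Price = V(0,0) = 0.0296

Derivation:
dt = T/N = 0.041650; dx = sigma*sqrt(3*dt) = 0.176741
u = exp(dx) = 1.193322; d = 1/u = 0.837997
p_u = 0.156651, p_m = 0.666667, p_d = 0.176682
Discount per step: exp(-r*dt) = 0.998335
Stock lattice S(k, j) with j the centered position index:
  k=0: S(0,+0) = 1.0900
  k=1: S(1,-1) = 0.9134; S(1,+0) = 1.0900; S(1,+1) = 1.3007
  k=2: S(2,-2) = 0.7654; S(2,-1) = 0.9134; S(2,+0) = 1.0900; S(2,+1) = 1.3007; S(2,+2) = 1.5522
Terminal payoffs V(N, j) = max(S_T - K, 0):
  V(2,-2) = 0.000000; V(2,-1) = 0.000000; V(2,+0) = 0.000000; V(2,+1) = 0.100721; V(2,+2) = 0.352180
Backward induction: V(k, j) = exp(-r*dt) * [p_u * V(k+1, j+1) + p_m * V(k+1, j) + p_d * V(k+1, j-1)]
  V(1,-1) = exp(-r*dt) * [p_u*0.000000 + p_m*0.000000 + p_d*0.000000] = 0.000000
  V(1,+0) = exp(-r*dt) * [p_u*0.100721 + p_m*0.000000 + p_d*0.000000] = 0.015752
  V(1,+1) = exp(-r*dt) * [p_u*0.352180 + p_m*0.100721 + p_d*0.000000] = 0.122113
  V(0,+0) = exp(-r*dt) * [p_u*0.122113 + p_m*0.015752 + p_d*0.000000] = 0.029581


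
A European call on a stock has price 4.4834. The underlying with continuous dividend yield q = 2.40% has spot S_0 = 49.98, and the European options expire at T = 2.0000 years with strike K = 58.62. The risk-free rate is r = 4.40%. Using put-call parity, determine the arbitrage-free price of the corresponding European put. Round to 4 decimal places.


Answer: Put price = 10.5277

Derivation:
Put-call parity: C - P = S_0 * exp(-qT) - K * exp(-rT).
S_0 * exp(-qT) = 49.9800 * 0.95313379 = 47.63762668
K * exp(-rT) = 58.6200 * 0.91576088 = 53.68190259
P = C - S*exp(-qT) + K*exp(-rT)
P = 4.4834 - 47.63762668 + 53.68190259 = 10.5277


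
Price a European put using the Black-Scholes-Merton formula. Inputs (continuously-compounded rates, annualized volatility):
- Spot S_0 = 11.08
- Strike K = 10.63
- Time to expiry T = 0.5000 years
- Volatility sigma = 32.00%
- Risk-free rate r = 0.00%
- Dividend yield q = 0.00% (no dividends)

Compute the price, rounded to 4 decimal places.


d1 = (ln(S/K) + (r - q + 0.5*sigma^2) * T) / (sigma * sqrt(T)) = 0.29637271
d2 = d1 - sigma * sqrt(T) = 0.07009854
exp(-rT) = 1.00000000; exp(-qT) = 1.00000000
P = K * exp(-rT) * N(-d2) - S_0 * exp(-qT) * N(-d1)
N(-d1) = 0.38347273; N(-d2) = 0.47205761
P = 10.6300 * 1.00000000 * 0.47205761 - 11.0800 * 1.00000000 * 0.38347273 = 0.7691

Answer: Price = 0.7691


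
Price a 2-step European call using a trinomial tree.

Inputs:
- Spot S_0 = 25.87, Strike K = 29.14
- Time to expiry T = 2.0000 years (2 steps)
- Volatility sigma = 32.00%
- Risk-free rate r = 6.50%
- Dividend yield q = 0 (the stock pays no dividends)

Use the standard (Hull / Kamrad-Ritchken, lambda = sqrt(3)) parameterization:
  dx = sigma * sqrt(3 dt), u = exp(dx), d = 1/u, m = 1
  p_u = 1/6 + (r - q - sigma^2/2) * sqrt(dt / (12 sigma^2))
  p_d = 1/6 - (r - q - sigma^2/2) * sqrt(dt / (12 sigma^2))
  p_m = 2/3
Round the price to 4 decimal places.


dt = T/N = 1.000000; dx = sigma*sqrt(3*dt) = 0.554256
u = exp(dx) = 1.740646; d = 1/u = 0.574499
p_u = 0.179116, p_m = 0.666667, p_d = 0.154218
Discount per step: exp(-r*dt) = 0.937067
Stock lattice S(k, j) with j the centered position index:
  k=0: S(0,+0) = 25.8700
  k=1: S(1,-1) = 14.8623; S(1,+0) = 25.8700; S(1,+1) = 45.0305
  k=2: S(2,-2) = 8.5384; S(2,-1) = 14.8623; S(2,+0) = 25.8700; S(2,+1) = 45.0305; S(2,+2) = 78.3822
Terminal payoffs V(N, j) = max(S_T - K, 0):
  V(2,-2) = 0.000000; V(2,-1) = 0.000000; V(2,+0) = 0.000000; V(2,+1) = 15.890510; V(2,+2) = 49.242173
Backward induction: V(k, j) = exp(-r*dt) * [p_u * V(k+1, j+1) + p_m * V(k+1, j) + p_d * V(k+1, j-1)]
  V(1,-1) = exp(-r*dt) * [p_u*0.000000 + p_m*0.000000 + p_d*0.000000] = 0.000000
  V(1,+0) = exp(-r*dt) * [p_u*15.890510 + p_m*0.000000 + p_d*0.000000] = 2.667120
  V(1,+1) = exp(-r*dt) * [p_u*49.242173 + p_m*15.890510 + p_d*0.000000] = 18.191969
  V(0,+0) = exp(-r*dt) * [p_u*18.191969 + p_m*2.667120 + p_d*0.000000] = 4.719586

Answer: Price = V(0,0) = 4.7196


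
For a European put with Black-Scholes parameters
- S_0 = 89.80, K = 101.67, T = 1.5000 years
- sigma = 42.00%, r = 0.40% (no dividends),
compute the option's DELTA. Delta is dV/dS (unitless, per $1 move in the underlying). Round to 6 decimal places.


Answer: Delta = -0.489025

Derivation:
d1 = 0.0275134095; d2 = -0.4868794365
phi(d1) = 0.3987913118; exp(-qT) = 1.0000000000; exp(-rT) = 0.9940179641
N(-d1) = 0.4890251223
Delta = -exp(-qT) * N(-d1) = -1.0000000000 * 0.4890251223 = -0.489025


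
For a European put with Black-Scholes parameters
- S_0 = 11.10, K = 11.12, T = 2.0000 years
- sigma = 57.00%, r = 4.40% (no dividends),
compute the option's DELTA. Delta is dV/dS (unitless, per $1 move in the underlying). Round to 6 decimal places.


Answer: Delta = -0.305031

Derivation:
d1 = 0.5099850353; d2 = -0.2961166953
phi(d1) = 0.3502945520; exp(-qT) = 1.0000000000; exp(-rT) = 0.9157608767
N(-d1) = 0.3050309729
Delta = -exp(-qT) * N(-d1) = -1.0000000000 * 0.3050309729 = -0.305031


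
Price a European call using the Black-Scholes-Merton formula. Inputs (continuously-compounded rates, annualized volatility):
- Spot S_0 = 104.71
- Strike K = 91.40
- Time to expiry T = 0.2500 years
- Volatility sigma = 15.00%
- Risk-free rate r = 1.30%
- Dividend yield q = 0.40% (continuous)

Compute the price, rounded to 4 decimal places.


Answer: Price = 13.5957

Derivation:
d1 = (ln(S/K) + (r - q + 0.5*sigma^2) * T) / (sigma * sqrt(T)) = 1.88015528
d2 = d1 - sigma * sqrt(T) = 1.80515528
exp(-rT) = 0.99675528; exp(-qT) = 0.99900050
C = S_0 * exp(-qT) * N(d1) - K * exp(-rT) * N(d2)
N(d1) = 0.96995654; N(d2) = 0.96447481
C = 104.7100 * 0.99900050 * 0.96995654 - 91.4000 * 0.99675528 * 0.96447481 = 13.5957


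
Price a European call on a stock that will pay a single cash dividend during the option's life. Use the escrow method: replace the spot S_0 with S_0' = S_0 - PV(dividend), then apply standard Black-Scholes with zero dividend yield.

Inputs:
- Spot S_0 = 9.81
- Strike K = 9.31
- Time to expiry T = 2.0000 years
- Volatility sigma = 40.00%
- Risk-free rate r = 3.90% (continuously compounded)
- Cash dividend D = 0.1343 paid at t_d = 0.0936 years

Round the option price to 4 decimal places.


Answer: Price = 2.6106

Derivation:
PV(D) = D * exp(-r * t_d) = 0.1343 * 0.99635625 = 0.13381064
S_0' = S_0 - PV(D) = 9.8100 - 0.13381064 = 9.67618936
d1 = (ln(S_0'/K) + (r + sigma^2/2)*T) / (sigma*sqrt(T)) = 0.48892734
d2 = d1 - sigma*sqrt(T) = -0.07675808
exp(-rT) = 0.92496443
N(d1) = 0.68755343; N(d2) = 0.46940800
C = S_0' * N(d1) - K * exp(-rT) * N(d2) = 9.67618936 * 0.68755343 - 9.3100 * 0.92496443 * 0.46940800 = 2.6106


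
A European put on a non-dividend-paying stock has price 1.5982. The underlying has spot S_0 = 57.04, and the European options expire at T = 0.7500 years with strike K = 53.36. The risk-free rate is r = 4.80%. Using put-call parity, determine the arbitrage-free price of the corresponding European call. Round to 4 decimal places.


Put-call parity: C - P = S_0 * exp(-qT) - K * exp(-rT).
S_0 * exp(-qT) = 57.0400 * 1.00000000 = 57.04000000
K * exp(-rT) = 53.3600 * 0.96464029 = 51.47320606
C = P + S*exp(-qT) - K*exp(-rT)
C = 1.5982 + 57.04000000 - 51.47320606 = 7.1650

Answer: Call price = 7.1650


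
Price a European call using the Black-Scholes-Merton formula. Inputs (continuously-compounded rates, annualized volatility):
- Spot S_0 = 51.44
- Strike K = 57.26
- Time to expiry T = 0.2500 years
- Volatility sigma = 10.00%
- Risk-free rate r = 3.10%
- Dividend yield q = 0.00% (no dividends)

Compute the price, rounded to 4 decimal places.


d1 = (ln(S/K) + (r - q + 0.5*sigma^2) * T) / (sigma * sqrt(T)) = -1.96372439
d2 = d1 - sigma * sqrt(T) = -2.01372439
exp(-rT) = 0.99227995; exp(-qT) = 1.00000000
C = S_0 * exp(-qT) * N(d1) - K * exp(-rT) * N(d2)
N(d1) = 0.02478103; N(d2) = 0.02201924
C = 51.4400 * 1.00000000 * 0.02478103 - 57.2600 * 0.99227995 * 0.02201924 = 0.0236

Answer: Price = 0.0236


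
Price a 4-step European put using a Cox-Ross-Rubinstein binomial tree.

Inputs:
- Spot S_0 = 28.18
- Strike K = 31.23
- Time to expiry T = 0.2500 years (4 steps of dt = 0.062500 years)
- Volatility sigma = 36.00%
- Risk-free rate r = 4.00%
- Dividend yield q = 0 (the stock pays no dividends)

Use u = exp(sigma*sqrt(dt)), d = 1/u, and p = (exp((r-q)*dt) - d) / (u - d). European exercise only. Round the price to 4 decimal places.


Answer: Price = V(0,0) = 3.8675

Derivation:
dt = T/N = 0.062500
u = exp(sigma*sqrt(dt)) = 1.094174; d = 1/u = 0.913931
p = (exp((r-q)*dt) - d) / (u - d) = 0.491403
Discount per step: exp(-r*dt) = 0.997503
Stock lattice S(k, i) with i counting down-moves:
  k=0: S(0,0) = 28.1800
  k=1: S(1,0) = 30.8338; S(1,1) = 25.7546
  k=2: S(2,0) = 33.7376; S(2,1) = 28.1800; S(2,2) = 23.5379
  k=3: S(3,0) = 36.9148; S(3,1) = 30.8338; S(3,2) = 25.7546; S(3,3) = 21.5120
  k=4: S(4,0) = 40.3912; S(4,1) = 33.7376; S(4,2) = 28.1800; S(4,3) = 23.5379; S(4,4) = 19.6605
Terminal payoffs V(N, i) = max(K - S_T, 0):
  V(4,0) = 0.000000; V(4,1) = 0.000000; V(4,2) = 3.050000; V(4,3) = 7.692085; V(4,4) = 11.569481
Backward induction: V(k, i) = exp(-r*dt) * [p * V(k+1, i) + (1-p) * V(k+1, i+1)].
  V(3,0) = exp(-r*dt) * [p*0.000000 + (1-p)*0.000000] = 0.000000
  V(3,1) = exp(-r*dt) * [p*0.000000 + (1-p)*3.050000] = 1.547349
  V(3,2) = exp(-r*dt) * [p*3.050000 + (1-p)*7.692085] = 5.397442
  V(3,3) = exp(-r*dt) * [p*7.692085 + (1-p)*11.569481] = 9.639988
  V(2,0) = exp(-r*dt) * [p*0.000000 + (1-p)*1.547349] = 0.785012
  V(2,1) = exp(-r*dt) * [p*1.547349 + (1-p)*5.397442] = 3.496743
  V(2,2) = exp(-r*dt) * [p*5.397442 + (1-p)*9.639988] = 7.536325
  V(1,0) = exp(-r*dt) * [p*0.785012 + (1-p)*3.496743] = 2.158787
  V(1,1) = exp(-r*dt) * [p*3.496743 + (1-p)*7.536325] = 5.537403
  V(0,0) = exp(-r*dt) * [p*2.158787 + (1-p)*5.537403] = 3.867461
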